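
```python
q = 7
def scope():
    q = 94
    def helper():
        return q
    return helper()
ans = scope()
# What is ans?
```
94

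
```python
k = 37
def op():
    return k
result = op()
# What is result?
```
37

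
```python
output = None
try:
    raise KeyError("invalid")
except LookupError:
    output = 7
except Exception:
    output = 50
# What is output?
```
7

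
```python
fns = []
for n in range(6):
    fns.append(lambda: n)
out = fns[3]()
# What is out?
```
5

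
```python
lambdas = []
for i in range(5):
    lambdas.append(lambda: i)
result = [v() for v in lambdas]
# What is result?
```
[4, 4, 4, 4, 4]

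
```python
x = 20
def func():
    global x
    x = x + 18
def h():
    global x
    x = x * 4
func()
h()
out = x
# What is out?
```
152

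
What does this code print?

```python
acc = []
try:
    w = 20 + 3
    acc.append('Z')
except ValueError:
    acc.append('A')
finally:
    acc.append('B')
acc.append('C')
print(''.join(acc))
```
ZBC

finally runs after normal execution too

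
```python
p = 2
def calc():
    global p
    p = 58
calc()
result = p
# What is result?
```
58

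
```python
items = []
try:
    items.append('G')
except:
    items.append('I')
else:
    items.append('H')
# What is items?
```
['G', 'H']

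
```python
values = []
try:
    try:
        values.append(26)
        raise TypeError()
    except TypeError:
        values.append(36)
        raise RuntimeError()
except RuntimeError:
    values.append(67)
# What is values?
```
[26, 36, 67]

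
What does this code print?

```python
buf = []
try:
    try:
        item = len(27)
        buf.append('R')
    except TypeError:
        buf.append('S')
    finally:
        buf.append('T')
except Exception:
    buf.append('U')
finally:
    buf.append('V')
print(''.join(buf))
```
STV

Both finally blocks run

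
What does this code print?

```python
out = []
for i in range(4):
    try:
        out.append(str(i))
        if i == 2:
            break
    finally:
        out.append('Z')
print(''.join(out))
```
0Z1Z2Z

finally runs even when breaking out of loop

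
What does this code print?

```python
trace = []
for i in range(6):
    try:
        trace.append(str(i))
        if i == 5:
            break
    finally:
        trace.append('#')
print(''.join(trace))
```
0#1#2#3#4#5#

finally runs even when breaking out of loop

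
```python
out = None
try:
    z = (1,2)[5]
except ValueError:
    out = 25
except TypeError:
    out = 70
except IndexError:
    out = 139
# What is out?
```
139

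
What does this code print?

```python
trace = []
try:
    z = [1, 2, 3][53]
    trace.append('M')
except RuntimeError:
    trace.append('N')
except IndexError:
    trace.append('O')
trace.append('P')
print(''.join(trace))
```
OP

IndexError is caught by its specific handler, not RuntimeError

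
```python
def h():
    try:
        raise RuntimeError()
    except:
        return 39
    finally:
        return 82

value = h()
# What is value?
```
82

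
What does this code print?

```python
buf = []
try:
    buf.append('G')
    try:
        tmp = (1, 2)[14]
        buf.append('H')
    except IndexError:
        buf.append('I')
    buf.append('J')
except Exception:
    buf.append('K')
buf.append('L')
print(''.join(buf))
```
GIJL

Inner exception caught by inner handler, outer continues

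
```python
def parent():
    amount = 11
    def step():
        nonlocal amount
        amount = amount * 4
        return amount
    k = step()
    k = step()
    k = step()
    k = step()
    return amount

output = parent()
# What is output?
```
2816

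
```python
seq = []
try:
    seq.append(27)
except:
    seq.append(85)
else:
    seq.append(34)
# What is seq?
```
[27, 34]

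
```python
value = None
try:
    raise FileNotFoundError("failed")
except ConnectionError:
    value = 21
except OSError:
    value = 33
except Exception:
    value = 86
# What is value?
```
33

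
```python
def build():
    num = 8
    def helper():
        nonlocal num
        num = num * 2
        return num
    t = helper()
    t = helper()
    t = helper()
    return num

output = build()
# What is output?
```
64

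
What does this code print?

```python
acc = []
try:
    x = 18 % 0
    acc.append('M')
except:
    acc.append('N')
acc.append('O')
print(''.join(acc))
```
NO

Exception raised in try, caught by bare except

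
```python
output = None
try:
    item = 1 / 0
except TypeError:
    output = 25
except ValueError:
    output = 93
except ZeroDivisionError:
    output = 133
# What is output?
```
133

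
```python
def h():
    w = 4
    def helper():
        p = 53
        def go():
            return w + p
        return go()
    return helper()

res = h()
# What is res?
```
57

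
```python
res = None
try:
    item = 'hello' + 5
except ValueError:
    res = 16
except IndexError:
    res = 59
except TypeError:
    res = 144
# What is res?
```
144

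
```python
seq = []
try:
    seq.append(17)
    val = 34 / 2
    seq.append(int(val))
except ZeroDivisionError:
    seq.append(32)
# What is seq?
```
[17, 17]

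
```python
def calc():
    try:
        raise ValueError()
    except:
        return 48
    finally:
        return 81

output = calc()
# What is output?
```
81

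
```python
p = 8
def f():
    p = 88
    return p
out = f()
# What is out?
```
88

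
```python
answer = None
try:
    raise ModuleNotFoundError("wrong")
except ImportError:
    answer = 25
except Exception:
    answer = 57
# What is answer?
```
25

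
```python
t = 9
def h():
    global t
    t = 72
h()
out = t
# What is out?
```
72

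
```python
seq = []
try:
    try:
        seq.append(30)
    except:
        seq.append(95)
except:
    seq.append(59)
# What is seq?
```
[30]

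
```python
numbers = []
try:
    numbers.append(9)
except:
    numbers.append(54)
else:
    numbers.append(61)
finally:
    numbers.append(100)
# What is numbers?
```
[9, 61, 100]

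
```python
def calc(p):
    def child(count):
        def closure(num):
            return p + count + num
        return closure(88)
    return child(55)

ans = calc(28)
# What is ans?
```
171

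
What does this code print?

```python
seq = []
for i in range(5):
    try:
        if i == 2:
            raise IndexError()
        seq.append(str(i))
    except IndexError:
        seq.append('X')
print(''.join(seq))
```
01X34

Exception on i=2 caught, loop continues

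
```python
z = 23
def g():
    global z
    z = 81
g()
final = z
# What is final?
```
81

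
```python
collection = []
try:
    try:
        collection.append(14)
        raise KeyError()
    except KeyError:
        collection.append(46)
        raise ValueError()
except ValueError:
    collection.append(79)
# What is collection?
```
[14, 46, 79]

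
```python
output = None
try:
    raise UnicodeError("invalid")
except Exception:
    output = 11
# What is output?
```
11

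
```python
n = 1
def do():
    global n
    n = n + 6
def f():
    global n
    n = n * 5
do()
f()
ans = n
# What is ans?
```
35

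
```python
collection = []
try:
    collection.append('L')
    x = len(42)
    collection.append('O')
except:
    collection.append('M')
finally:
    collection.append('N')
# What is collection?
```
['L', 'M', 'N']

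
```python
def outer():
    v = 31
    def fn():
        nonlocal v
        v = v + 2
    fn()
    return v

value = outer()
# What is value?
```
33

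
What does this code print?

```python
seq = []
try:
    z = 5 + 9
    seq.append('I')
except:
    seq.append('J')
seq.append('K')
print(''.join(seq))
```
IK

No exception, try block completes normally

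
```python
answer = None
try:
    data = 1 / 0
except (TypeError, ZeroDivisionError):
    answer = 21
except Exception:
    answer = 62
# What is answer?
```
21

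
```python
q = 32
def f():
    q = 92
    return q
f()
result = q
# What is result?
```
32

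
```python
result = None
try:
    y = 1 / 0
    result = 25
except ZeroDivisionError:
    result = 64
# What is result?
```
64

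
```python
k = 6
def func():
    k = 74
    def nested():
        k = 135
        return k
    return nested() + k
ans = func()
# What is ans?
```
209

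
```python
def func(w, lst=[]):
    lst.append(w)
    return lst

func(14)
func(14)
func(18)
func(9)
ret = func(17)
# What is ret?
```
[14, 14, 18, 9, 17]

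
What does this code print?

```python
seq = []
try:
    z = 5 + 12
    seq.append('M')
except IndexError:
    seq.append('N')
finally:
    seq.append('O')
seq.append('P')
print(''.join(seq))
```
MOP

finally runs after normal execution too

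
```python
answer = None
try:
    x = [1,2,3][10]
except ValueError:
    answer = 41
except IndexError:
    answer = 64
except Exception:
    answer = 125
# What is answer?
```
64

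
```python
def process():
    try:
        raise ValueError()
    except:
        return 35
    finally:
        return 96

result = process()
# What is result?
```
96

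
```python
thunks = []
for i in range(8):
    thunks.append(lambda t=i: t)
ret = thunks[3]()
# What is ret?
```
3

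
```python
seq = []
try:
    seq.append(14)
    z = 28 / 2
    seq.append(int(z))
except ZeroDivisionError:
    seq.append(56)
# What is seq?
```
[14, 14]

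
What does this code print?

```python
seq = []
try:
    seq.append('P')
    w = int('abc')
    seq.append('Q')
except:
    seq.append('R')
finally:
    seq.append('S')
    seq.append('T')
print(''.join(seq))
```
PRST

Code before exception runs, then except, then all of finally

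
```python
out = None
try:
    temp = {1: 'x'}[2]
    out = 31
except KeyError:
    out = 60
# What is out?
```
60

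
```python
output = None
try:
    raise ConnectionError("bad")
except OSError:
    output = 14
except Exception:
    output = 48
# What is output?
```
14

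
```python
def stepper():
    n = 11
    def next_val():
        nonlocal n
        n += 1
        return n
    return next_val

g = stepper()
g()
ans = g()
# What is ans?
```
13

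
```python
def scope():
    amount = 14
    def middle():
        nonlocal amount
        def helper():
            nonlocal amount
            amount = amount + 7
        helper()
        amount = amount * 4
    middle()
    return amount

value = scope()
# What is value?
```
84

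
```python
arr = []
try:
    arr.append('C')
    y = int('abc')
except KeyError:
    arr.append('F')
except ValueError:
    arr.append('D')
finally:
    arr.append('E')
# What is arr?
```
['C', 'D', 'E']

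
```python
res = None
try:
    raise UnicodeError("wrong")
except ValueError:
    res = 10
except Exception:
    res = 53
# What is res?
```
10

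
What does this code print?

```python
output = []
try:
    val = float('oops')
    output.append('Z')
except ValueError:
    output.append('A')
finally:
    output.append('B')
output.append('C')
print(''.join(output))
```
ABC

finally always runs, even after exception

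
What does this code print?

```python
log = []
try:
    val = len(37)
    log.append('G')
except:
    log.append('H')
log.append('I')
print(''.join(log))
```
HI

Exception raised in try, caught by bare except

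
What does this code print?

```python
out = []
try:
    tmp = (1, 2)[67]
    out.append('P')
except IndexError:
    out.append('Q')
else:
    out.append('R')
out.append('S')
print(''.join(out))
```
QS

else block skipped when exception is caught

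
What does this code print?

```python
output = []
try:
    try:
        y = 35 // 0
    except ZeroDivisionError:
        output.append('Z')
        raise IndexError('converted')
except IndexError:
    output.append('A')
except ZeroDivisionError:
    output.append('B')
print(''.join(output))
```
ZA

New IndexError raised, caught by outer IndexError handler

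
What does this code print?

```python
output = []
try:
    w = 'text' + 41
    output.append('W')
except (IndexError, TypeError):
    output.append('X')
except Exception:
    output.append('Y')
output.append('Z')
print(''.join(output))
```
XZ

TypeError matches tuple containing it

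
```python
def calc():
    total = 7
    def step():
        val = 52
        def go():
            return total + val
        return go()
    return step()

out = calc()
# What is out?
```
59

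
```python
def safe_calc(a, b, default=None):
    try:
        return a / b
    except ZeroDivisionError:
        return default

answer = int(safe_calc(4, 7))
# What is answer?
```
0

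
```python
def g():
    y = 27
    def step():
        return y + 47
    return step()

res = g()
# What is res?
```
74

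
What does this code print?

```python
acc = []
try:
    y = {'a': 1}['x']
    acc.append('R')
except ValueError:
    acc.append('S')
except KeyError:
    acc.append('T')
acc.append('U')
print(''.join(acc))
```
TU

KeyError is caught by its specific handler, not ValueError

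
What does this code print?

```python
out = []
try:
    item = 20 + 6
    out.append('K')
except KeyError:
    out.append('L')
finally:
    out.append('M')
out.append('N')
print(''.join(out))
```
KMN

finally runs after normal execution too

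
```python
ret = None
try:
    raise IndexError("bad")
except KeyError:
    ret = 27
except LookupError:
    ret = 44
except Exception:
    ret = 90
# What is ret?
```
44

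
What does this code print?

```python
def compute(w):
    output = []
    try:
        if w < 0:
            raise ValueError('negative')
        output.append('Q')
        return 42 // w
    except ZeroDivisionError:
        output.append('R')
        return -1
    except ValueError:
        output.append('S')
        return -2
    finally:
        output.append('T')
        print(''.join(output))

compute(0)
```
QRT

w=0 causes ZeroDivisionError, caught, finally prints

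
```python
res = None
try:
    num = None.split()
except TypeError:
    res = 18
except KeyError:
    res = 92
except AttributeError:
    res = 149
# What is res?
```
149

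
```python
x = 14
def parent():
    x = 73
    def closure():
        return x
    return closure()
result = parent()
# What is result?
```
73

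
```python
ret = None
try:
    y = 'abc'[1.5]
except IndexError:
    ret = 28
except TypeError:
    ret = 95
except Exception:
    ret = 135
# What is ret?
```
95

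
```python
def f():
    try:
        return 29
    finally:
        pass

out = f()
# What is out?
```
29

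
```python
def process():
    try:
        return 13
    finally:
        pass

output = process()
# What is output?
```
13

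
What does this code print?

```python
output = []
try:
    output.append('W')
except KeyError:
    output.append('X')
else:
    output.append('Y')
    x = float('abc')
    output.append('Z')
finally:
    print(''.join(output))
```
WY

Try succeeds, else appends 'Y', ValueError in else is uncaught, finally prints before exception propagates ('Z' never appended)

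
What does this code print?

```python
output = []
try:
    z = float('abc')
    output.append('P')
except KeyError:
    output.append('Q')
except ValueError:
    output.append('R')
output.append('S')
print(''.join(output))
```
RS

ValueError is caught by its specific handler, not KeyError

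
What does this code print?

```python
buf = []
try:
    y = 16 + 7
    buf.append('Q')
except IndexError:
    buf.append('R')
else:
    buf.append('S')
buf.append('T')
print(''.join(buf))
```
QST

else block runs when no exception occurs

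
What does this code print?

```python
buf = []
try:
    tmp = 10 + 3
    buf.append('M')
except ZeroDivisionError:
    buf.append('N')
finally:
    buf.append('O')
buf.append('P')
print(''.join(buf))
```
MOP

finally runs after normal execution too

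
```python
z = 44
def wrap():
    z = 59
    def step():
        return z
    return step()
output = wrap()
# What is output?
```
59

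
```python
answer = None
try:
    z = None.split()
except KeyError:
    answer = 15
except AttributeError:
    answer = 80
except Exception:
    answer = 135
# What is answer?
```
80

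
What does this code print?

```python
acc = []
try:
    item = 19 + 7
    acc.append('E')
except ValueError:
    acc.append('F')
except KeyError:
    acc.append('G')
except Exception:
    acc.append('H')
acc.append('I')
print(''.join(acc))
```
EI

No exception, try block completes normally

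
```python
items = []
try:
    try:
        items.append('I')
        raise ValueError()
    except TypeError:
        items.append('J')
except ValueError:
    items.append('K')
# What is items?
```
['I', 'K']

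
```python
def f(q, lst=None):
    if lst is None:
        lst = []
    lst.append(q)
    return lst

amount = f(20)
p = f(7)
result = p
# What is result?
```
[7]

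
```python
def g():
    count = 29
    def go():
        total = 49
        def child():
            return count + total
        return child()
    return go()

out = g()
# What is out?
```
78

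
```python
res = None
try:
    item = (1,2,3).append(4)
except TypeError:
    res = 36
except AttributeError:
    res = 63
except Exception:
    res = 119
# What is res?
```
63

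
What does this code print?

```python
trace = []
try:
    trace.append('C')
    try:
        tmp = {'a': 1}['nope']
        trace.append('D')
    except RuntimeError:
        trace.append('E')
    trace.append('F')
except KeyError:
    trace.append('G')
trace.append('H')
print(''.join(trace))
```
CGH

Inner handler doesn't match, propagates to outer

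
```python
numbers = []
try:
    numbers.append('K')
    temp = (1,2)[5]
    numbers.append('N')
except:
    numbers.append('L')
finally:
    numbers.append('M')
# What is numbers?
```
['K', 'L', 'M']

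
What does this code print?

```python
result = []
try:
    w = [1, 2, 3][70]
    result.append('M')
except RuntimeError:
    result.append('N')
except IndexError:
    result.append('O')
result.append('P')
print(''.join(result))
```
OP

IndexError is caught by its specific handler, not RuntimeError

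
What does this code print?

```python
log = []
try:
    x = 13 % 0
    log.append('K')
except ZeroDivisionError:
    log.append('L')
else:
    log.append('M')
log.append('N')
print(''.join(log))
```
LN

else block skipped when exception is caught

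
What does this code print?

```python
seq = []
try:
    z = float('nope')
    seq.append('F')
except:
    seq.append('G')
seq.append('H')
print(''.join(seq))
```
GH

Exception raised in try, caught by bare except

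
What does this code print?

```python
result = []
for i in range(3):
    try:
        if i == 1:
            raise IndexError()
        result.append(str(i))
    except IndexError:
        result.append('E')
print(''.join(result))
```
0E2

Exception on i=1 caught, loop continues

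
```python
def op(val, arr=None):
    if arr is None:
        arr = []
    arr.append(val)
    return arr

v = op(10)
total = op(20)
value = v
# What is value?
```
[10]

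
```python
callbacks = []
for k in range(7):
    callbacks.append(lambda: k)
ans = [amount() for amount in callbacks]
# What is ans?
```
[6, 6, 6, 6, 6, 6, 6]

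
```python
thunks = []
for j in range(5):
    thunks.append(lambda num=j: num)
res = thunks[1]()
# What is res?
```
1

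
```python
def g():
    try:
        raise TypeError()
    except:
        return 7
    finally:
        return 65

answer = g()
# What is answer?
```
65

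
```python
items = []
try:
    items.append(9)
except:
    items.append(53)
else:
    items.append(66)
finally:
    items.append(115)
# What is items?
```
[9, 66, 115]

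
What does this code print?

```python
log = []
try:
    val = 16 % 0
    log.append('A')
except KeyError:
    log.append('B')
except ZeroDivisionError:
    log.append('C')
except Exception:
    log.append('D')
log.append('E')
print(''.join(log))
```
CE

ZeroDivisionError matches before generic Exception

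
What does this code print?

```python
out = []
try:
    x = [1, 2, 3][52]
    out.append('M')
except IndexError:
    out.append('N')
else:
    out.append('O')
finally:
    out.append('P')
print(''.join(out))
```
NP

Exception: except runs, else skipped, finally runs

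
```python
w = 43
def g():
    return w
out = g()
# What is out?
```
43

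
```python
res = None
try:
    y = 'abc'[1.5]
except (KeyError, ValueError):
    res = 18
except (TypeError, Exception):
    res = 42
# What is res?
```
42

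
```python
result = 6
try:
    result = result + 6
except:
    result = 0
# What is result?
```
12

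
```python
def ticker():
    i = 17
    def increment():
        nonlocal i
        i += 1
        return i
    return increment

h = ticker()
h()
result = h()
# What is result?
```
19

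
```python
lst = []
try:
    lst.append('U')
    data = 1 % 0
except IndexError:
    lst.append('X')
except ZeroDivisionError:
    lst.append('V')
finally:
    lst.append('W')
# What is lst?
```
['U', 'V', 'W']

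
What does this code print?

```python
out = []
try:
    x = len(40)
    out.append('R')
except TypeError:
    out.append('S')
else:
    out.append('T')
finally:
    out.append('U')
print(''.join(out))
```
SU

Exception: except runs, else skipped, finally runs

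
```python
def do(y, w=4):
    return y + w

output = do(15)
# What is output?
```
19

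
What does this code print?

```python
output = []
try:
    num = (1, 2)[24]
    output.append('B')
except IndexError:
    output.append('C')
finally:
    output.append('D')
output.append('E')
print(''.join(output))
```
CDE

finally always runs, even after exception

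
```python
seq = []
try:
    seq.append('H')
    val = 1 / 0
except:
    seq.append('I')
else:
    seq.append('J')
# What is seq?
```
['H', 'I']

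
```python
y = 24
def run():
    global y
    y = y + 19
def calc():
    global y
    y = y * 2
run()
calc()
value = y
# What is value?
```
86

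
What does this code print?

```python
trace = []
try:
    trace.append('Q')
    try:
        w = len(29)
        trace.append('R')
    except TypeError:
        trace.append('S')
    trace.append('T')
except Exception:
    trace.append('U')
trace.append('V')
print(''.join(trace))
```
QSTV

Inner exception caught by inner handler, outer continues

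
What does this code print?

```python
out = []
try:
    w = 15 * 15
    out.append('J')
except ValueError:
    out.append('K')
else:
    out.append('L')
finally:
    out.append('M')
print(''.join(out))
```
JLM

else runs before finally when no exception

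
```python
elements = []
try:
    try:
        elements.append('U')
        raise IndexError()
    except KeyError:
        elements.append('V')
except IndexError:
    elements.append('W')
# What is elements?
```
['U', 'W']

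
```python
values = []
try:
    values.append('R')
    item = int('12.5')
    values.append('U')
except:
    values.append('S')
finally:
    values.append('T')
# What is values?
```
['R', 'S', 'T']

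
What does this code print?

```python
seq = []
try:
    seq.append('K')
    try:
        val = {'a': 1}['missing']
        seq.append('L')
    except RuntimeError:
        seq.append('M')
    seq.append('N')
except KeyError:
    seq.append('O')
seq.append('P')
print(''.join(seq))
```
KOP

Inner handler doesn't match, propagates to outer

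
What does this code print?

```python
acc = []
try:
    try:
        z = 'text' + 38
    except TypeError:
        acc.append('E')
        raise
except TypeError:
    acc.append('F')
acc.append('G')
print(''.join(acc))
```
EFG

raise without argument re-raises current exception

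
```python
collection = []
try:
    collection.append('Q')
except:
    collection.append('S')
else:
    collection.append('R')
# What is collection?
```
['Q', 'R']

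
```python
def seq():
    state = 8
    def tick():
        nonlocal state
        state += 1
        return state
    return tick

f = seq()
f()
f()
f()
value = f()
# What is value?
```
12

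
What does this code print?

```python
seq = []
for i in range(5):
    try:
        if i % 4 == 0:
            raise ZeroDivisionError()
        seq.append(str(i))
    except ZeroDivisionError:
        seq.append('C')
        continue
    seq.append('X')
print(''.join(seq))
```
C1X2X3XC

continue in except skips rest of loop body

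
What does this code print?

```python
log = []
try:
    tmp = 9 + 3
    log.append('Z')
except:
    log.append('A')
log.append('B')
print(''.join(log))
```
ZB

No exception, try block completes normally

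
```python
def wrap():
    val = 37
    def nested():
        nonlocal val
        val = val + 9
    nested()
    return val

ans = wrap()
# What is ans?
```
46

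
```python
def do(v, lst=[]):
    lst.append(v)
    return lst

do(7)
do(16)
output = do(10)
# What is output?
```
[7, 16, 10]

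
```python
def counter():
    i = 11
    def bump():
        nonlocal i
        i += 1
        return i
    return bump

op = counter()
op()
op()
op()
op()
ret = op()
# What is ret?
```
16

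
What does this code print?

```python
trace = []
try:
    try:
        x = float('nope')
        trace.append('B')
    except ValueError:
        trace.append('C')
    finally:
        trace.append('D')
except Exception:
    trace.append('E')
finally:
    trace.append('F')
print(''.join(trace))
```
CDF

Both finally blocks run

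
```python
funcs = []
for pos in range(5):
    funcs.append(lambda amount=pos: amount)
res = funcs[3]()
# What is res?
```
3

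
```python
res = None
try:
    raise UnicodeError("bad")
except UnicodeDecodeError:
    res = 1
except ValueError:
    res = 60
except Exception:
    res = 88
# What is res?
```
60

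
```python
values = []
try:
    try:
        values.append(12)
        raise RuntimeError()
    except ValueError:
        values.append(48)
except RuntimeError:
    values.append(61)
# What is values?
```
[12, 61]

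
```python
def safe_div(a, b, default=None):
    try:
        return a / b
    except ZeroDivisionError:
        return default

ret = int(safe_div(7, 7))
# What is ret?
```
1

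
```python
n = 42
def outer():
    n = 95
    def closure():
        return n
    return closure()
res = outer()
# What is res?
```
95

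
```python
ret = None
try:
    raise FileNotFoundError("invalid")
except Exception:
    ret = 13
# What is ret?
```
13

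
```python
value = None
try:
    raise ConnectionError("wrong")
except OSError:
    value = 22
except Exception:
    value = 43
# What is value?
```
22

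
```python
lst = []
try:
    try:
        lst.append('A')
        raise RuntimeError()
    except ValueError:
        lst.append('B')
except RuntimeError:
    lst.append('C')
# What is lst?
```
['A', 'C']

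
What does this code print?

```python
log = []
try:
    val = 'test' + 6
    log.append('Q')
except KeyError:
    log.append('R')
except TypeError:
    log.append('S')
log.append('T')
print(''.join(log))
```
ST

TypeError is caught by its specific handler, not KeyError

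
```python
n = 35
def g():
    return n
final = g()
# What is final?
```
35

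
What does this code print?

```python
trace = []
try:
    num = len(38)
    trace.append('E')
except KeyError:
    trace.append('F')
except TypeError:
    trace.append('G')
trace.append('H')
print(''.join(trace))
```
GH

TypeError is caught by its specific handler, not KeyError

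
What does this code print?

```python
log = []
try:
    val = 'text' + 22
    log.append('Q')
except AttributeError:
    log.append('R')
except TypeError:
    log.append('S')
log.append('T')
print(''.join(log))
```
ST

TypeError is caught by its specific handler, not AttributeError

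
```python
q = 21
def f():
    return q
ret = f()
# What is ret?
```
21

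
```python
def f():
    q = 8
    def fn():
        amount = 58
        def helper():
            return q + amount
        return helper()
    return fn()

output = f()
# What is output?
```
66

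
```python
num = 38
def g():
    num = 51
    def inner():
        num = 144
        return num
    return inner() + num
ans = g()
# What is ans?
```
195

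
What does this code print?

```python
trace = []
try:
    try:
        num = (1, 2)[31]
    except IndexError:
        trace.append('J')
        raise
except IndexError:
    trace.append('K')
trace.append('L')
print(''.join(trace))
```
JKL

raise without argument re-raises current exception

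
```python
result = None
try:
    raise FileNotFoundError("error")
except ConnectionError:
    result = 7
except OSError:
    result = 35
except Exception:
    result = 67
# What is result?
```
35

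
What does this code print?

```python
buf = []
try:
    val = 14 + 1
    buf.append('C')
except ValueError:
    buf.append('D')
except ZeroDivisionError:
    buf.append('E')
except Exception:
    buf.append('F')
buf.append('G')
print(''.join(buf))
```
CG

No exception, try block completes normally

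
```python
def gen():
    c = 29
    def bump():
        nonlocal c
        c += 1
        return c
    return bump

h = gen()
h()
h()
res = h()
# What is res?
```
32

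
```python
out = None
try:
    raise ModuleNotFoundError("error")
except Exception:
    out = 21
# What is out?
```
21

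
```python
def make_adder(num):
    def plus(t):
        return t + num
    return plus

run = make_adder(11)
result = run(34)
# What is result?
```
45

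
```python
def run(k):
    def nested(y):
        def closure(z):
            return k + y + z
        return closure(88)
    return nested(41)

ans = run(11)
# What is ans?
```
140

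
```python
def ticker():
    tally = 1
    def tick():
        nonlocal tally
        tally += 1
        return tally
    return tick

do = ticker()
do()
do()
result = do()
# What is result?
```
4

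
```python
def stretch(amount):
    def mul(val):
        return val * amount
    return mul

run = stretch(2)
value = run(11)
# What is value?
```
22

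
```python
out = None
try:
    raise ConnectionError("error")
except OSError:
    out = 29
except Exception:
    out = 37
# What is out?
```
29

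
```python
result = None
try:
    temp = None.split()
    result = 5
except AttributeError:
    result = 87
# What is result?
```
87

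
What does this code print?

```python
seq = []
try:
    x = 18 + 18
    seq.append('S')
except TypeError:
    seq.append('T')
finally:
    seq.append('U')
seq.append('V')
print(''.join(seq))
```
SUV

finally runs after normal execution too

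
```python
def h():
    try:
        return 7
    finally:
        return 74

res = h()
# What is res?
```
74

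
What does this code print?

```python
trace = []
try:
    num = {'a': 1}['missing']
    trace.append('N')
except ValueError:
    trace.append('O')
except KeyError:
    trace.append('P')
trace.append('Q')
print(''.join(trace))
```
PQ

KeyError is caught by its specific handler, not ValueError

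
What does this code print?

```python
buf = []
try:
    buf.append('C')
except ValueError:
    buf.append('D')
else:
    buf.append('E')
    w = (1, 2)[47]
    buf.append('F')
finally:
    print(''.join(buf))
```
CE

Try succeeds, else appends 'E', IndexError in else is uncaught, finally prints before exception propagates ('F' never appended)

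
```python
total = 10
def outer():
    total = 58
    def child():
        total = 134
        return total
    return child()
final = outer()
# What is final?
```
134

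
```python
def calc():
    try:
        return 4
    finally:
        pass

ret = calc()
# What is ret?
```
4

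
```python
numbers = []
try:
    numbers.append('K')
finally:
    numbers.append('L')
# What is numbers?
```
['K', 'L']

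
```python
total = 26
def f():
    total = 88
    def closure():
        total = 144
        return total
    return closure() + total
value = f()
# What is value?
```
232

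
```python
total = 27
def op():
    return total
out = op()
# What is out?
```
27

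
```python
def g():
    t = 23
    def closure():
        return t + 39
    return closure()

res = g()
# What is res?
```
62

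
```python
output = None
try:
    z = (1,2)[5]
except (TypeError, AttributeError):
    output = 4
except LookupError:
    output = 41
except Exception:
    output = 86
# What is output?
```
41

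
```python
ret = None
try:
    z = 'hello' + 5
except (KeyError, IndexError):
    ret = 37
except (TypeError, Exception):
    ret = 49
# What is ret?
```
49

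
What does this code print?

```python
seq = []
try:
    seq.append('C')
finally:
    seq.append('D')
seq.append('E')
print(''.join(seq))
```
CDE

try/finally without except, no exception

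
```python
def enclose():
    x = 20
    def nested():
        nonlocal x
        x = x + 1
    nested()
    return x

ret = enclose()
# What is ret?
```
21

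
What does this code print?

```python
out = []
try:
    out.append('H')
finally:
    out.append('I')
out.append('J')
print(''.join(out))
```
HIJ

try/finally without except, no exception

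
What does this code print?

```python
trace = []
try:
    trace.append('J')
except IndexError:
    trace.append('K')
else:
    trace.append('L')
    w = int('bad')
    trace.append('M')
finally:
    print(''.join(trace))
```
JL

Try succeeds, else appends 'L', ValueError in else is uncaught, finally prints before exception propagates ('M' never appended)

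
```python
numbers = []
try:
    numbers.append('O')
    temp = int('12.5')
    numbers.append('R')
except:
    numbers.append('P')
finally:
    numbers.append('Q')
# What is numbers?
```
['O', 'P', 'Q']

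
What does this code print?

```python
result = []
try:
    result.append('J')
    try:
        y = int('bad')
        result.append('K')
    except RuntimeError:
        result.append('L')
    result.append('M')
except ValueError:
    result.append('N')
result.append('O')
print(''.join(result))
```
JNO

Inner handler doesn't match, propagates to outer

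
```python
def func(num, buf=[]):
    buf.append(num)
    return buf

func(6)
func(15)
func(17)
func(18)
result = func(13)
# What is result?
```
[6, 15, 17, 18, 13]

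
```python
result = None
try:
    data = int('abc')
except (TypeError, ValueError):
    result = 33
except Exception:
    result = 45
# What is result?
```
33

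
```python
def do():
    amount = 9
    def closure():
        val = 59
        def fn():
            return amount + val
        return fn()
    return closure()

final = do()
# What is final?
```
68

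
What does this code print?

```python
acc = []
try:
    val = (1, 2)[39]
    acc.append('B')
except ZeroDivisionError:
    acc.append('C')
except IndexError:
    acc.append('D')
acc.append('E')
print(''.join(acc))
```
DE

IndexError is caught by its specific handler, not ZeroDivisionError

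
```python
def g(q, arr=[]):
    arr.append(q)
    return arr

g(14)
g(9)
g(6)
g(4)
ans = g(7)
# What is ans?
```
[14, 9, 6, 4, 7]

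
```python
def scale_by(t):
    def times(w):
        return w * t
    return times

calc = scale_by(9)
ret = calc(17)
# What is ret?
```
153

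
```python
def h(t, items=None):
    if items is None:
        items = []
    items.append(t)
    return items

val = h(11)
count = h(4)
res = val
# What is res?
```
[11]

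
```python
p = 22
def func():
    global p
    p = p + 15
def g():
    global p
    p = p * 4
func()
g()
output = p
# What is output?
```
148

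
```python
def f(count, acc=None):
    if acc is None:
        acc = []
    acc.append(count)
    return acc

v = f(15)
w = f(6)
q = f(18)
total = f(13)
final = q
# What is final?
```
[18]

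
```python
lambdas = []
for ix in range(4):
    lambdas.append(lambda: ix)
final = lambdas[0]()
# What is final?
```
3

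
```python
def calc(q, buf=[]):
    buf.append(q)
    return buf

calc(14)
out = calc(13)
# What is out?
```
[14, 13]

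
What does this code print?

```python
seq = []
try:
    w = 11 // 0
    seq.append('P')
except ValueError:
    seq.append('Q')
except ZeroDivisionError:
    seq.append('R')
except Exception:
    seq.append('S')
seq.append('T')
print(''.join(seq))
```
RT

ZeroDivisionError matches before generic Exception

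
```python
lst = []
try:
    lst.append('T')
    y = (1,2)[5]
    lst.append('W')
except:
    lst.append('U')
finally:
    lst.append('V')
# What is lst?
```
['T', 'U', 'V']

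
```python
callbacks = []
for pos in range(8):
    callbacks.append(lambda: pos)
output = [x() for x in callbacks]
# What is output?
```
[7, 7, 7, 7, 7, 7, 7, 7]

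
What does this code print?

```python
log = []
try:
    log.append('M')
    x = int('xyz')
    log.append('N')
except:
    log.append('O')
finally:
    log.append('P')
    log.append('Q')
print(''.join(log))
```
MOPQ

Code before exception runs, then except, then all of finally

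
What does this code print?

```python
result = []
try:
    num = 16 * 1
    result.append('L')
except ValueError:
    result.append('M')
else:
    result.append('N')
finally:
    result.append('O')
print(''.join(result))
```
LNO

else runs before finally when no exception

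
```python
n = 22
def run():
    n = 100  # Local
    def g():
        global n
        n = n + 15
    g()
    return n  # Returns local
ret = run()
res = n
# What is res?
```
37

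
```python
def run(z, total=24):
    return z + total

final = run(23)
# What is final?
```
47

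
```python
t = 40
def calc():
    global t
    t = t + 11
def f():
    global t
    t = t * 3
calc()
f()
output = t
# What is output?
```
153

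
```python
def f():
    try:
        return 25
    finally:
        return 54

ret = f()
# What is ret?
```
54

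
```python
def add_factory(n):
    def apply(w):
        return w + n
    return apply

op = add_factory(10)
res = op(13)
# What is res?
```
23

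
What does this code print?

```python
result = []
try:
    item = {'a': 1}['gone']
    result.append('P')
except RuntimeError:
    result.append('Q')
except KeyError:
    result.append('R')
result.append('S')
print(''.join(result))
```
RS

KeyError is caught by its specific handler, not RuntimeError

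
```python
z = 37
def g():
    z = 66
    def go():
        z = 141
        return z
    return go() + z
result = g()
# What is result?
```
207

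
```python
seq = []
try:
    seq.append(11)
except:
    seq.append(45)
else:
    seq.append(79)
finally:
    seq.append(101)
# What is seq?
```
[11, 79, 101]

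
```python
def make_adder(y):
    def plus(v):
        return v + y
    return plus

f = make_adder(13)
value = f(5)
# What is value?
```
18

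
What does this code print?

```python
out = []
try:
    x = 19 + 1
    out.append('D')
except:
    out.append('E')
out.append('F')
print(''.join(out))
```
DF

No exception, try block completes normally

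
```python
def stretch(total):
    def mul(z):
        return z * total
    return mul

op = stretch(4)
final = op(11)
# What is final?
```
44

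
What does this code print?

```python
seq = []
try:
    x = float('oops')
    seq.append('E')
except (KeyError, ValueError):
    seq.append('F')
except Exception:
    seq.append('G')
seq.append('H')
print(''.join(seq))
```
FH

ValueError matches tuple containing it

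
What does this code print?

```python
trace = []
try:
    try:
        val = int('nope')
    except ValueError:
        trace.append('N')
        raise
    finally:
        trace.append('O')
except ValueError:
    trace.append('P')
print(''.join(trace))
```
NOP

finally runs before re-raised exception propagates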